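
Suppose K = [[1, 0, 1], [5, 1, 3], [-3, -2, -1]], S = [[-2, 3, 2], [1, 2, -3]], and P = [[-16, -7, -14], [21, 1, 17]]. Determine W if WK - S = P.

W = [[-5, -2, 1], [0, 5, 1]]

WK = P + S = [[-18, -4, -12], [22, 3, 14]].
Right-multiplying both sides by K⁻¹ gives W = (P + S)K⁻¹.
K has determinant -2; K⁻¹ = [[-5/2, 1, 1/2], [2, -1, -1], [7/2, -1, -1/2]].
W = (P + S)K⁻¹ = [[-5, -2, 1], [0, 5, 1]].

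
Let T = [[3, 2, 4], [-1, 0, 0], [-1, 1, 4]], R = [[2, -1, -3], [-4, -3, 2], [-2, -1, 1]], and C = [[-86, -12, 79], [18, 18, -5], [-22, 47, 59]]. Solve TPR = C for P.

Isolating P: multiply by T⁻¹ from the left and R⁻¹ from the right, so P = T⁻¹CR⁻¹.
T has determinant 4; T⁻¹ = [[0, -1, 0], [1, 4, -1], [-1/4, -5/4, 1/2]].
det R = 4, so R⁻¹ = [[-1/4, 1, -11/4], [0, -1, 2], [-1/2, 1, -5/2]].
T⁻¹C = [[-18, -18, 5], [8, 13, 0], [-12, 4, 16]].
P = (T⁻¹C)R⁻¹ = [[2, 5, 1], [-2, -5, 4], [-5, 0, 1]].

P = [[2, 5, 1], [-2, -5, 4], [-5, 0, 1]]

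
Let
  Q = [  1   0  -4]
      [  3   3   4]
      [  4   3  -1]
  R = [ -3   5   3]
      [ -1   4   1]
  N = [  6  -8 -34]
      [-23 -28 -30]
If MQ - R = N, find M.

M = [[3, -4, 3], [3, -5, -3]]

MQ = N + R = [[3, -3, -31], [-24, -24, -29]].
Right-multiplying both sides by Q⁻¹ gives M = (N + R)Q⁻¹.
det Q = -3, so Q⁻¹ = [[5, 4, -4], [-19/3, -5, 16/3], [1, 1, -1]].
M = (N + R)Q⁻¹ = [[3, -4, 3], [3, -5, -3]].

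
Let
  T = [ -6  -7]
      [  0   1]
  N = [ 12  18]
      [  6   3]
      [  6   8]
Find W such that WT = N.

W = [[-2, 4], [-1, -4], [-1, 1]]

Right-multiplying both sides by T⁻¹ gives W = NT⁻¹.
det T = -6; the adjugate gives T⁻¹ = [[-1/6, -7/6], [0, 1]].
W = NT⁻¹ = [[12, 18], [6, 3], [6, 8]] · [[-1/6, -7/6], [0, 1]] = [[-2, 4], [-1, -4], [-1, 1]].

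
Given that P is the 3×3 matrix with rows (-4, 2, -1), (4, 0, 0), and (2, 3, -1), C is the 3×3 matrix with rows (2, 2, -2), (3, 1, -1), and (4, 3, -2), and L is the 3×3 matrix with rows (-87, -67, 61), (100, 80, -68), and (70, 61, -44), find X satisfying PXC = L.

X = [[5, 1, 3], [-2, -3, 5], [-3, -3, 4]]

Left-multiply by P⁻¹ and right-multiply by C⁻¹: X = P⁻¹LC⁻¹.
det P = -4, so P⁻¹ = [[0, 1/4, 0], [-1, -3/2, 1], [-3, -4, 2]].
C has determinant -4; C⁻¹ = [[-1/4, 1/2, 0], [-1/2, -1, 1], [-5/4, -1/2, 1]].
P⁻¹L = [[25, 20, -17], [7, 8, -3], [1, 3, 1]].
X = (P⁻¹L)C⁻¹ = [[5, 1, 3], [-2, -3, 5], [-3, -3, 4]].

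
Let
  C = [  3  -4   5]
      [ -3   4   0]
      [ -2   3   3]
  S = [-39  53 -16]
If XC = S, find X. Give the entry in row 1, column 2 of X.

6

Right-multiplying both sides by C⁻¹ gives X = SC⁻¹.
det C = -5; the adjugate gives C⁻¹ = [[-12/5, -27/5, 4], [-9/5, -19/5, 3], [1/5, 1/5, 0]].
X = SC⁻¹ = [[-39, 53, -16]] · [[-12/5, -27/5, 4], [-9/5, -19/5, 3], [1/5, 1/5, 0]] = [[-5, 6, 3]].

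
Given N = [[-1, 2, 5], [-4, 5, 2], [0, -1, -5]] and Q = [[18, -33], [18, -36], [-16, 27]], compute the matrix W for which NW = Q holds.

W = [[4, 4], [6, -2], [2, -5]]

Left-multiplying both sides by N⁻¹ gives W = N⁻¹Q.
det N = 3; the adjugate gives N⁻¹ = [[-23/3, 5/3, -7], [-20/3, 5/3, -6], [4/3, -1/3, 1]].
W = N⁻¹Q = [[-23/3, 5/3, -7], [-20/3, 5/3, -6], [4/3, -1/3, 1]] · [[18, -33], [18, -36], [-16, 27]] = [[4, 4], [6, -2], [2, -5]].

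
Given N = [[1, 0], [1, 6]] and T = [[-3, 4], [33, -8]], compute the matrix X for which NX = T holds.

Since N multiplies X on the left, X = N⁻¹T.
N has determinant 6; N⁻¹ = [[1, 0], [-1/6, 1/6]].
X = N⁻¹T = [[1, 0], [-1/6, 1/6]] · [[-3, 4], [33, -8]] = [[-3, 4], [6, -2]].

X = [[-3, 4], [6, -2]]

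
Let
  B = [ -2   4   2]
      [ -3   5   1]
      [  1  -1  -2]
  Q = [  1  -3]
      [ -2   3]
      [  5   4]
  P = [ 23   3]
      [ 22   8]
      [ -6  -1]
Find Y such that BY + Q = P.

Y = [[-2, -1], [3, 0], [3, 2]]

BY = P − Q = [[22, 6], [24, 5], [-11, -5]].
B is on the left of Y, so left-multiply by B⁻¹: Y = B⁻¹(P − Q).
det B = -6, so B⁻¹ = [[3/2, -1, 1], [5/6, -1/3, 2/3], [1/3, -1/3, -1/3]].
Y = B⁻¹(P − Q) = [[-2, -1], [3, 0], [3, 2]].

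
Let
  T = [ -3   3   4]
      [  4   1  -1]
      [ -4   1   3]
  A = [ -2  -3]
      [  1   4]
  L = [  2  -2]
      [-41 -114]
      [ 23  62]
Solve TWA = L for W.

W = T⁻¹LA⁻¹ (apply T⁻¹ on the left and A⁻¹ on the right).
T has determinant -4; T⁻¹ = [[-1, 5/4, 7/4], [2, -7/4, -13/4], [-2, 9/4, 15/4]].
det A = -5; the adjugate gives A⁻¹ = [[-4/5, -3/5], [1/5, 2/5]].
T⁻¹L = [[-13, -32], [1, -6], [-10, -20]].
W = (T⁻¹L)A⁻¹ = [[4, -5], [-2, -3], [4, -2]].

W = [[4, -5], [-2, -3], [4, -2]]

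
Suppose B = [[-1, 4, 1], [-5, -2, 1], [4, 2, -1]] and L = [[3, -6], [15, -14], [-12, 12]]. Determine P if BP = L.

P = [[-3, 2], [0, 0], [0, -4]]

Left-multiplying both sides by B⁻¹ gives P = B⁻¹L.
det B = -6; the adjugate gives B⁻¹ = [[0, -1, -1], [1/6, 1/2, 2/3], [1/3, -3, -11/3]].
P = B⁻¹L = [[0, -1, -1], [1/6, 1/2, 2/3], [1/3, -3, -11/3]] · [[3, -6], [15, -14], [-12, 12]] = [[-3, 2], [0, 0], [0, -4]].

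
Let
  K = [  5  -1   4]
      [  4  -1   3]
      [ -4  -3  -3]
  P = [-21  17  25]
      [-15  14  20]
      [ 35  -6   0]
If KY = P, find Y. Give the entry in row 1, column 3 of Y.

0

Left-multiplying both sides by K⁻¹ gives Y = K⁻¹P.
K has determinant -4; K⁻¹ = [[-3, 15/4, -1/4], [0, -1/4, -1/4], [4, -19/4, 1/4]].
Y = K⁻¹P = [[-3, 15/4, -1/4], [0, -1/4, -1/4], [4, -19/4, 1/4]] · [[-21, 17, 25], [-15, 14, 20], [35, -6, 0]] = [[-2, 3, 0], [-5, -2, -5], [-4, 0, 5]].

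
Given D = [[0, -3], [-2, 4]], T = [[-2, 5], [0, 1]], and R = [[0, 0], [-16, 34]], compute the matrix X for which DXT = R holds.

Left-multiply by D⁻¹ and right-multiply by T⁻¹: X = D⁻¹RT⁻¹.
det D = -6; the adjugate gives D⁻¹ = [[-2/3, -1/2], [-1/3, 0]].
det T = -2; the adjugate gives T⁻¹ = [[-1/2, 5/2], [0, 1]].
D⁻¹R = [[8, -17], [0, 0]].
X = (D⁻¹R)T⁻¹ = [[-4, 3], [0, 0]].

X = [[-4, 3], [0, 0]]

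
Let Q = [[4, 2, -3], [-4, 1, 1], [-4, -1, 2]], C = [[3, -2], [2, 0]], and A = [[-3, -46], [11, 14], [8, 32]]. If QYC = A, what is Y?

Y = Q⁻¹AC⁻¹ (apply Q⁻¹ on the left and C⁻¹ on the right).
det Q = -4; the adjugate gives Q⁻¹ = [[-3/4, 1/4, -5/4], [-1, 1, -2], [-2, 1, -3]].
C has determinant 4; C⁻¹ = [[0, 1/2], [-1/2, 3/4]].
Q⁻¹A = [[-5, -2], [-2, -4], [-7, 10]].
Y = (Q⁻¹A)C⁻¹ = [[1, -4], [2, -4], [-5, 4]].

Y = [[1, -4], [2, -4], [-5, 4]]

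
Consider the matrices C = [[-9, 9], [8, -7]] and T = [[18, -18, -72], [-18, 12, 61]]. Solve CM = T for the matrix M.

M = [[-4, -2, 5], [-2, -4, -3]]

Since C multiplies M on the left, M = C⁻¹T.
C has determinant -9; C⁻¹ = [[7/9, 1], [8/9, 1]].
M = C⁻¹T = [[7/9, 1], [8/9, 1]] · [[18, -18, -72], [-18, 12, 61]] = [[-4, -2, 5], [-2, -4, -3]].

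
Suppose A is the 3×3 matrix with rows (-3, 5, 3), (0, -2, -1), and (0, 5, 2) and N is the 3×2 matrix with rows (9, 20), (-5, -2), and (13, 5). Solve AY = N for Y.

A is on the left of Y, so left-multiply by A⁻¹: Y = A⁻¹N.
det A = -3, so A⁻¹ = [[-1/3, -5/3, -1/3], [0, 2, 1], [0, -5, -2]].
Y = A⁻¹N = [[-1/3, -5/3, -1/3], [0, 2, 1], [0, -5, -2]] · [[9, 20], [-5, -2], [13, 5]] = [[1, -5], [3, 1], [-1, 0]].

Y = [[1, -5], [3, 1], [-1, 0]]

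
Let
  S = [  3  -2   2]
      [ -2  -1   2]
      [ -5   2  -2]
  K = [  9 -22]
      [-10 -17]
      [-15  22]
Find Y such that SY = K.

Y = [[3, 0], [-4, 5], [-4, -6]]

Since S multiplies Y on the left, Y = S⁻¹K.
det S = 4; the adjugate gives S⁻¹ = [[-1/2, 0, -1/2], [-7/2, 1, -5/2], [-9/4, 1, -7/4]].
Y = S⁻¹K = [[-1/2, 0, -1/2], [-7/2, 1, -5/2], [-9/4, 1, -7/4]] · [[9, -22], [-10, -17], [-15, 22]] = [[3, 0], [-4, 5], [-4, -6]].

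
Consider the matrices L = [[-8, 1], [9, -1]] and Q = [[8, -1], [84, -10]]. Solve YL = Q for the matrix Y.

Y = [[-1, 0], [-6, 4]]

Since L sits to the right of Y, Y = QL⁻¹.
det L = -1; the adjugate gives L⁻¹ = [[1, 1], [9, 8]].
Y = QL⁻¹ = [[8, -1], [84, -10]] · [[1, 1], [9, 8]] = [[-1, 0], [-6, 4]].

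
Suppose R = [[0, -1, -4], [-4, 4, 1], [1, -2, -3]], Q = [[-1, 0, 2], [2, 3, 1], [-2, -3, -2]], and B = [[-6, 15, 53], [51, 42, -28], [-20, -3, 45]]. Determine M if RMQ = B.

M = [[1, 1, 2], [-4, 3, 0], [-3, 2, 4]]

Left-multiply by R⁻¹ and right-multiply by Q⁻¹: M = R⁻¹BQ⁻¹.
det R = -5; the adjugate gives R⁻¹ = [[2, -1, -3], [11/5, -4/5, -16/5], [-4/5, 1/5, 4/5]].
det Q = 3, so Q⁻¹ = [[-1, -2, -2], [2/3, 2, 5/3], [0, -1, -1]].
R⁻¹B = [[-3, -3, -1], [10, 9, -5], [-1, -6, -12]].
M = (R⁻¹B)Q⁻¹ = [[1, 1, 2], [-4, 3, 0], [-3, 2, 4]].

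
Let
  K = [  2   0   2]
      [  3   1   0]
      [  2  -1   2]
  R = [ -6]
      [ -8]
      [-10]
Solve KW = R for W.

W = [[-4], [4], [1]]

K is on the left of W, so left-multiply by K⁻¹: W = K⁻¹R.
det K = -6; the adjugate gives K⁻¹ = [[-1/3, 1/3, 1/3], [1, 0, -1], [5/6, -1/3, -1/3]].
W = K⁻¹R = [[-1/3, 1/3, 1/3], [1, 0, -1], [5/6, -1/3, -1/3]] · [[-6], [-8], [-10]] = [[-4], [4], [1]].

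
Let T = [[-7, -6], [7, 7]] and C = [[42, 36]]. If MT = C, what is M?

T is on the right of M, so right-multiply by T⁻¹: M = CT⁻¹.
det T = -7, so T⁻¹ = [[-1, -6/7], [1, 1]].
M = CT⁻¹ = [[42, 36]] · [[-1, -6/7], [1, 1]] = [[-6, 0]].

M = [[-6, 0]]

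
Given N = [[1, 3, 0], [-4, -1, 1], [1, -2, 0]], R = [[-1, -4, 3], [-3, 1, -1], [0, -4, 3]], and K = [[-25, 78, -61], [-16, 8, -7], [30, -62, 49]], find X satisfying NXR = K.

X = [[-2, -2, 3], [-1, 4, -5], [-5, 0, 2]]

X = N⁻¹KR⁻¹ (apply N⁻¹ on the left and R⁻¹ on the right).
det N = 5; the adjugate gives N⁻¹ = [[2/5, 0, 3/5], [1/5, 0, -1/5], [9/5, 1, 11/5]].
det R = 1; the adjugate gives R⁻¹ = [[-1, 0, 1], [9, -3, -10], [12, -4, -13]].
N⁻¹K = [[8, -6, 5], [-11, 28, -22], [5, 12, -9]].
X = (N⁻¹K)R⁻¹ = [[-2, -2, 3], [-1, 4, -5], [-5, 0, 2]].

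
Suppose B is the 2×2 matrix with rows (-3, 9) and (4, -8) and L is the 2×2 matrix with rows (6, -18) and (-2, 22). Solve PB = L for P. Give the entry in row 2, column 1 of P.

B is on the right of P, so right-multiply by B⁻¹: P = LB⁻¹.
B has determinant -12; B⁻¹ = [[2/3, 3/4], [1/3, 1/4]].
P = LB⁻¹ = [[6, -18], [-2, 22]] · [[2/3, 3/4], [1/3, 1/4]] = [[-2, 0], [6, 4]].

6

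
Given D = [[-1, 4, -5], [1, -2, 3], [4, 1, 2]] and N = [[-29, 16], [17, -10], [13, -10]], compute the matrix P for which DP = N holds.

D is on the left of P, so left-multiply by D⁻¹: P = D⁻¹N.
det D = 2, so D⁻¹ = [[-7/2, -13/2, 1], [5, 9, -1], [9/2, 17/2, -1]].
P = D⁻¹N = [[-7/2, -13/2, 1], [5, 9, -1], [9/2, 17/2, -1]] · [[-29, 16], [17, -10], [13, -10]] = [[4, -1], [-5, 0], [1, -3]].

P = [[4, -1], [-5, 0], [1, -3]]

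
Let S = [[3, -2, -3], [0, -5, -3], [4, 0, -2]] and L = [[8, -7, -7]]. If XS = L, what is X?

X = [[-4, 3, 5]]

Right-multiplying both sides by S⁻¹ gives X = LS⁻¹.
det S = -6, so S⁻¹ = [[-5/3, 2/3, 3/2], [2, -1, -3/2], [-10/3, 4/3, 5/2]].
X = LS⁻¹ = [[8, -7, -7]] · [[-5/3, 2/3, 3/2], [2, -1, -3/2], [-10/3, 4/3, 5/2]] = [[-4, 3, 5]].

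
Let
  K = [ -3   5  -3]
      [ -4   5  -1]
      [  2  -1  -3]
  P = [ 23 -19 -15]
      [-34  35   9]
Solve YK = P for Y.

Y = [[3, -6, 4], [0, 6, -5]]

Right-multiplying both sides by K⁻¹ gives Y = PK⁻¹.
K has determinant -4; K⁻¹ = [[4, -9/2, -5/2], [7/2, -15/4, -9/4], [3/2, -7/4, -5/4]].
Y = PK⁻¹ = [[23, -19, -15], [-34, 35, 9]] · [[4, -9/2, -5/2], [7/2, -15/4, -9/4], [3/2, -7/4, -5/4]] = [[3, -6, 4], [0, 6, -5]].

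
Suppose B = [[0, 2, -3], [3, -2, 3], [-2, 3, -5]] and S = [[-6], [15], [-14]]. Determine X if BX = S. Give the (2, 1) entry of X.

-6

Since B multiplies X on the left, X = B⁻¹S.
B has determinant 3; B⁻¹ = [[1/3, 1/3, 0], [3, -2, -3], [5/3, -4/3, -2]].
X = B⁻¹S = [[1/3, 1/3, 0], [3, -2, -3], [5/3, -4/3, -2]] · [[-6], [15], [-14]] = [[3], [-6], [-2]].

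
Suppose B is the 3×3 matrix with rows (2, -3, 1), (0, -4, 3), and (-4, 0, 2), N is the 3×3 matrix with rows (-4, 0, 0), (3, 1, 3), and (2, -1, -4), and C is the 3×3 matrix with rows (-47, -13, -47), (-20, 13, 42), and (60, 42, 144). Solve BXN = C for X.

X = [[0, -5, 2], [-5, -1, -3], [-3, 2, -5]]

Isolating X: multiply by B⁻¹ from the left and N⁻¹ from the right, so X = B⁻¹CN⁻¹.
B has determinant 4; B⁻¹ = [[-2, 3/2, -5/4], [-3, 2, -3/2], [-4, 3, -2]].
N has determinant 4; N⁻¹ = [[-1/4, 0, 0], [9/2, 4, 3], [-5/4, -1, -1]].
B⁻¹C = [[-11, -7, -23], [11, 2, 9], [8, 7, 26]].
X = (B⁻¹C)N⁻¹ = [[0, -5, 2], [-5, -1, -3], [-3, 2, -5]].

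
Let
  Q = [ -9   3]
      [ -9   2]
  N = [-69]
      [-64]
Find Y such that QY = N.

Q is on the left of Y, so left-multiply by Q⁻¹: Y = Q⁻¹N.
det Q = 9; the adjugate gives Q⁻¹ = [[2/9, -1/3], [1, -1]].
Y = Q⁻¹N = [[2/9, -1/3], [1, -1]] · [[-69], [-64]] = [[6], [-5]].

Y = [[6], [-5]]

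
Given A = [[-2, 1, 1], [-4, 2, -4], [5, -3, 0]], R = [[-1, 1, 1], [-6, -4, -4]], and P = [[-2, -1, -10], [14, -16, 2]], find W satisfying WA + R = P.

W = [[5, 4, 5], [2, -1, 4]]

WA = P − R = [[-1, -2, -11], [20, -12, 6]].
A is on the right of W, so right-multiply by A⁻¹: W = (P − R)A⁻¹.
det A = 6; the adjugate gives A⁻¹ = [[-2, -1/2, -1], [-10/3, -5/6, -2], [1/3, -1/6, 0]].
W = (P − R)A⁻¹ = [[5, 4, 5], [2, -1, 4]].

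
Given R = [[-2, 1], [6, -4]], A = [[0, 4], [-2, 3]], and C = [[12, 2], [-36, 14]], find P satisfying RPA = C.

Isolating P: multiply by R⁻¹ from the left and A⁻¹ from the right, so P = R⁻¹CA⁻¹.
det R = 2; the adjugate gives R⁻¹ = [[-2, -1/2], [-3, -1]].
det A = 8; the adjugate gives A⁻¹ = [[3/8, -1/2], [1/4, 0]].
R⁻¹C = [[-6, -11], [0, -20]].
P = (R⁻¹C)A⁻¹ = [[-5, 3], [-5, 0]].

P = [[-5, 3], [-5, 0]]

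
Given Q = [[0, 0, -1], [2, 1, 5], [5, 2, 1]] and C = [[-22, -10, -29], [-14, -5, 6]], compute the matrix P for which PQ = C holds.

P = [[-3, -6, -2], [5, 3, -4]]

Q is on the right of P, so right-multiply by Q⁻¹: P = CQ⁻¹.
det Q = 1, so Q⁻¹ = [[-9, -2, 1], [23, 5, -2], [-1, 0, 0]].
P = CQ⁻¹ = [[-22, -10, -29], [-14, -5, 6]] · [[-9, -2, 1], [23, 5, -2], [-1, 0, 0]] = [[-3, -6, -2], [5, 3, -4]].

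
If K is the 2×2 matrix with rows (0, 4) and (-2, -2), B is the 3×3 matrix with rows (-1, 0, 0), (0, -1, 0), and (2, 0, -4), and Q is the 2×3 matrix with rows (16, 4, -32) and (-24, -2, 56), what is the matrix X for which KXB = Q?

Isolating X: multiply by K⁻¹ from the left and B⁻¹ from the right, so X = K⁻¹QB⁻¹.
det K = 8, so K⁻¹ = [[-1/4, -1/2], [1/4, 0]].
B has determinant -4; B⁻¹ = [[-1, 0, 0], [0, -1, 0], [-1/2, 0, -1/4]].
K⁻¹Q = [[8, 0, -20], [4, 1, -8]].
X = (K⁻¹Q)B⁻¹ = [[2, 0, 5], [0, -1, 2]].

X = [[2, 0, 5], [0, -1, 2]]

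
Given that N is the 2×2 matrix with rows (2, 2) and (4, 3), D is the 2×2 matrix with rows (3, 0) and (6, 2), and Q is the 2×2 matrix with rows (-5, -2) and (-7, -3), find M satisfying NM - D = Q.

M = [[2, 2], [-3, -3]]

NM = Q + D = [[-2, -2], [-1, -1]].
N is on the left of M, so left-multiply by N⁻¹: M = N⁻¹(Q + D).
det N = -2; the adjugate gives N⁻¹ = [[-3/2, 1], [2, -1]].
M = N⁻¹(Q + D) = [[2, 2], [-3, -3]].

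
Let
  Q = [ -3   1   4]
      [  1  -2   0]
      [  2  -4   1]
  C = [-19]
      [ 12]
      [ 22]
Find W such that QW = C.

Q is on the left of W, so left-multiply by Q⁻¹: W = Q⁻¹C.
det Q = 5, so Q⁻¹ = [[-2/5, -17/5, 8/5], [-1/5, -11/5, 4/5], [0, -2, 1]].
W = Q⁻¹C = [[-2/5, -17/5, 8/5], [-1/5, -11/5, 4/5], [0, -2, 1]] · [[-19], [12], [22]] = [[2], [-5], [-2]].

W = [[2], [-5], [-2]]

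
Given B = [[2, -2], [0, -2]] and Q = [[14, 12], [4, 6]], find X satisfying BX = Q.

Left-multiplying both sides by B⁻¹ gives X = B⁻¹Q.
det B = -4, so B⁻¹ = [[1/2, -1/2], [0, -1/2]].
X = B⁻¹Q = [[1/2, -1/2], [0, -1/2]] · [[14, 12], [4, 6]] = [[5, 3], [-2, -3]].

X = [[5, 3], [-2, -3]]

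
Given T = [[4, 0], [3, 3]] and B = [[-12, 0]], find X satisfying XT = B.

X = [[-3, 0]]

Since T sits to the right of X, X = BT⁻¹.
det T = 12; the adjugate gives T⁻¹ = [[1/4, 0], [-1/4, 1/3]].
X = BT⁻¹ = [[-12, 0]] · [[1/4, 0], [-1/4, 1/3]] = [[-3, 0]].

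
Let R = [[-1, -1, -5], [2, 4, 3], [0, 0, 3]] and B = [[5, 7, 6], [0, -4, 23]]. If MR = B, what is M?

Since R sits to the right of M, M = BR⁻¹.
R has determinant -6; R⁻¹ = [[-2, -1/2, -17/6], [1, 1/2, 7/6], [0, 0, 1/3]].
M = BR⁻¹ = [[5, 7, 6], [0, -4, 23]] · [[-2, -1/2, -17/6], [1, 1/2, 7/6], [0, 0, 1/3]] = [[-3, 1, -4], [-4, -2, 3]].

M = [[-3, 1, -4], [-4, -2, 3]]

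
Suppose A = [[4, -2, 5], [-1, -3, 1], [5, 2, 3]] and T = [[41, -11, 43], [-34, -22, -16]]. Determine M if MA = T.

M = [[4, 5, 6], [-2, 6, -4]]

Right-multiplying both sides by A⁻¹ gives M = TA⁻¹.
det A = 5, so A⁻¹ = [[-11/5, 16/5, 13/5], [8/5, -13/5, -9/5], [13/5, -18/5, -14/5]].
M = TA⁻¹ = [[41, -11, 43], [-34, -22, -16]] · [[-11/5, 16/5, 13/5], [8/5, -13/5, -9/5], [13/5, -18/5, -14/5]] = [[4, 5, 6], [-2, 6, -4]].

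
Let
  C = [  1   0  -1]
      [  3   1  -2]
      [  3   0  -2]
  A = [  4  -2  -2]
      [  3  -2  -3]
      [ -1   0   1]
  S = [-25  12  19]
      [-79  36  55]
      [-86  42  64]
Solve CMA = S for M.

M = [[-5, -4, 4], [-1, 4, 1], [-2, -1, 0]]

M = C⁻¹SA⁻¹ (apply C⁻¹ on the left and A⁻¹ on the right).
det C = 1, so C⁻¹ = [[-2, 0, 1], [0, 1, -1], [-3, 0, 1]].
det A = -4; the adjugate gives A⁻¹ = [[1/2, -1/2, -1/2], [0, -1/2, -3/2], [1/2, -1/2, 1/2]].
C⁻¹S = [[-36, 18, 26], [7, -6, -9], [-11, 6, 7]].
M = (C⁻¹S)A⁻¹ = [[-5, -4, 4], [-1, 4, 1], [-2, -1, 0]].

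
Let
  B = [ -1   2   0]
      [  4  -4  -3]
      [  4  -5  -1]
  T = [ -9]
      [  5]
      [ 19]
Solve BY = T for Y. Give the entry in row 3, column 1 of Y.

Since B multiplies Y on the left, Y = B⁻¹T.
B has determinant -5; B⁻¹ = [[11/5, -2/5, 6/5], [8/5, -1/5, 3/5], [4/5, -3/5, 4/5]].
Y = B⁻¹T = [[11/5, -2/5, 6/5], [8/5, -1/5, 3/5], [4/5, -3/5, 4/5]] · [[-9], [5], [19]] = [[1], [-4], [5]].

5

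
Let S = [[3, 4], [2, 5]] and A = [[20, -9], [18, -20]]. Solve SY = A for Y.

Y = [[4, 5], [2, -6]]

S is on the left of Y, so left-multiply by S⁻¹: Y = S⁻¹A.
S has determinant 7; S⁻¹ = [[5/7, -4/7], [-2/7, 3/7]].
Y = S⁻¹A = [[5/7, -4/7], [-2/7, 3/7]] · [[20, -9], [18, -20]] = [[4, 5], [2, -6]].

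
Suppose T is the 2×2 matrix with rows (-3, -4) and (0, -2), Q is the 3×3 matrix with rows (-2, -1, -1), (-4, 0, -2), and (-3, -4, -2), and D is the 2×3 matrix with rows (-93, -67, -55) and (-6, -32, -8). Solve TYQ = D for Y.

Y = T⁻¹DQ⁻¹ (apply T⁻¹ on the left and Q⁻¹ on the right).
T has determinant 6; T⁻¹ = [[-1/3, 2/3], [0, -1/2]].
Q has determinant 2; Q⁻¹ = [[-4, 1, 1], [-1, 1/2, 0], [8, -5/2, -2]].
T⁻¹D = [[27, 1, 13], [3, 16, 4]].
Y = (T⁻¹D)Q⁻¹ = [[-5, -5, 1], [4, 1, -5]].

Y = [[-5, -5, 1], [4, 1, -5]]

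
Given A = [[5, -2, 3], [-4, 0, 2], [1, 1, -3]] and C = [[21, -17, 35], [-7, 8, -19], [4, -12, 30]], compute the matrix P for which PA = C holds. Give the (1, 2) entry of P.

Right-multiplying both sides by A⁻¹ gives P = CA⁻¹.
det A = -2, so A⁻¹ = [[1, 3/2, 2], [5, 9, 11], [2, 7/2, 4]].
P = CA⁻¹ = [[21, -17, 35], [-7, 8, -19], [4, -12, 30]] · [[1, 3/2, 2], [5, 9, 11], [2, 7/2, 4]] = [[6, 1, -5], [-5, -5, -2], [4, 3, -4]].

1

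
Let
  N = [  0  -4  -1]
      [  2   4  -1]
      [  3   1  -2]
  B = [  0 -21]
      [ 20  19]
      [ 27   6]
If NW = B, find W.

W = [[6, 4], [1, 4], [-4, 5]]

Since N multiplies W on the left, W = N⁻¹B.
det N = 6, so N⁻¹ = [[-7/6, -3/2, 4/3], [1/6, 1/2, -1/3], [-5/3, -2, 4/3]].
W = N⁻¹B = [[-7/6, -3/2, 4/3], [1/6, 1/2, -1/3], [-5/3, -2, 4/3]] · [[0, -21], [20, 19], [27, 6]] = [[6, 4], [1, 4], [-4, 5]].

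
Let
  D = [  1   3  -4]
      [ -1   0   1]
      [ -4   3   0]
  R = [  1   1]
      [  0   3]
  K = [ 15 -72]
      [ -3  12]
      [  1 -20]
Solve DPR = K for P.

Isolating P: multiply by D⁻¹ from the left and R⁻¹ from the right, so P = D⁻¹KR⁻¹.
det D = -3, so D⁻¹ = [[1, 4, -1], [4/3, 16/3, -1], [1, 5, -1]].
R has determinant 3; R⁻¹ = [[1, -1/3], [0, 1/3]].
D⁻¹K = [[2, -4], [3, -12], [-1, 8]].
P = (D⁻¹K)R⁻¹ = [[2, -2], [3, -5], [-1, 3]].

P = [[2, -2], [3, -5], [-1, 3]]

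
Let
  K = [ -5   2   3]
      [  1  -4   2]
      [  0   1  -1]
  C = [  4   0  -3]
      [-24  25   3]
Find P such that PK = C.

P = [[-1, -1, -2], [4, -4, 1]]

Right-multiplying both sides by K⁻¹ gives P = CK⁻¹.
det K = -5, so K⁻¹ = [[-2/5, -1, -16/5], [-1/5, -1, -13/5], [-1/5, -1, -18/5]].
P = CK⁻¹ = [[4, 0, -3], [-24, 25, 3]] · [[-2/5, -1, -16/5], [-1/5, -1, -13/5], [-1/5, -1, -18/5]] = [[-1, -1, -2], [4, -4, 1]].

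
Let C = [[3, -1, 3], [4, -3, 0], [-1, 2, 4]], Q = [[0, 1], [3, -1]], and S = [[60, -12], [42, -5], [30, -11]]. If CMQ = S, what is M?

Isolating M: multiply by C⁻¹ from the left and Q⁻¹ from the right, so M = C⁻¹SQ⁻¹.
C has determinant -5; C⁻¹ = [[12/5, -2, -9/5], [16/5, -3, -12/5], [-1, 1, 1]].
Q has determinant -3; Q⁻¹ = [[1/3, 1/3], [1, 0]].
C⁻¹S = [[6, 1], [-6, 3], [12, -4]].
M = (C⁻¹S)Q⁻¹ = [[3, 2], [1, -2], [0, 4]].

M = [[3, 2], [1, -2], [0, 4]]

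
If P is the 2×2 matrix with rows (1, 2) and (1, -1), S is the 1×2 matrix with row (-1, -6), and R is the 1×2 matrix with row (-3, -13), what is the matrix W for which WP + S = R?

W = [[-3, 1]]

WP = R − S = [[-2, -7]].
Right-multiplying both sides by P⁻¹ gives W = (R − S)P⁻¹.
P has determinant -3; P⁻¹ = [[1/3, 2/3], [1/3, -1/3]].
W = (R − S)P⁻¹ = [[-3, 1]].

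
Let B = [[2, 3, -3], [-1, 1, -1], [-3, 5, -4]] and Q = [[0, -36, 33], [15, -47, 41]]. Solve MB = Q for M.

M = [[-6, -3, -3], [-4, -5, -6]]

B is on the right of M, so right-multiply by B⁻¹: M = QB⁻¹.
B has determinant 5; B⁻¹ = [[1/5, -3/5, 0], [-1/5, -17/5, 1], [-2/5, -19/5, 1]].
M = QB⁻¹ = [[0, -36, 33], [15, -47, 41]] · [[1/5, -3/5, 0], [-1/5, -17/5, 1], [-2/5, -19/5, 1]] = [[-6, -3, -3], [-4, -5, -6]].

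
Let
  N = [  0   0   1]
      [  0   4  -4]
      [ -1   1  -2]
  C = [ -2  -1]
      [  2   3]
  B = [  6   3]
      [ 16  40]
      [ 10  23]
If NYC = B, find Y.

Left-multiply by N⁻¹ and right-multiply by C⁻¹: Y = N⁻¹BC⁻¹.
N has determinant 4; N⁻¹ = [[-1, 1/4, -1], [1, 1/4, 0], [1, 0, 0]].
det C = -4; the adjugate gives C⁻¹ = [[-3/4, -1/4], [1/2, 1/2]].
N⁻¹B = [[-12, -16], [10, 13], [6, 3]].
Y = (N⁻¹B)C⁻¹ = [[1, -5], [-1, 4], [-3, 0]].

Y = [[1, -5], [-1, 4], [-3, 0]]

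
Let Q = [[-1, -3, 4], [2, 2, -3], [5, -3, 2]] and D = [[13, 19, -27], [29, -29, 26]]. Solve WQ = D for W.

Right-multiplying both sides by Q⁻¹ gives W = DQ⁻¹.
det Q = -2; the adjugate gives Q⁻¹ = [[5/2, 3, -1/2], [19/2, 11, -5/2], [8, 9, -2]].
W = DQ⁻¹ = [[13, 19, -27], [29, -29, 26]] · [[5/2, 3, -1/2], [19/2, 11, -5/2], [8, 9, -2]] = [[-3, 5, 0], [5, 2, 6]].

W = [[-3, 5, 0], [5, 2, 6]]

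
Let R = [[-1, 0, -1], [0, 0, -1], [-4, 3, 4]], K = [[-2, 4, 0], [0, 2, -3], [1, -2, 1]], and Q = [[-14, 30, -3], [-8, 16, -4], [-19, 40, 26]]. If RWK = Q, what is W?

Isolating W: multiply by R⁻¹ from the left and K⁻¹ from the right, so W = R⁻¹QK⁻¹.
R has determinant -3; R⁻¹ = [[-1, 1, 0], [-4/3, 8/3, 1/3], [0, -1, 0]].
det K = -4, so K⁻¹ = [[1, 1, 3], [3/4, 1/2, 3/2], [1/2, 0, 1]].
R⁻¹Q = [[6, -14, -1], [-9, 16, 2], [8, -16, 4]].
W = (R⁻¹Q)K⁻¹ = [[-5, -1, -4], [4, -1, -1], [-2, 0, 4]].

W = [[-5, -1, -4], [4, -1, -1], [-2, 0, 4]]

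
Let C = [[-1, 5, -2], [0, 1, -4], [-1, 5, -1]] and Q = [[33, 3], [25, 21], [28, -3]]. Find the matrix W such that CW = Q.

Left-multiplying both sides by C⁻¹ gives W = C⁻¹Q.
C has determinant -1; C⁻¹ = [[-19, 5, 18], [-4, 1, 4], [-1, 0, 1]].
W = C⁻¹Q = [[-19, 5, 18], [-4, 1, 4], [-1, 0, 1]] · [[33, 3], [25, 21], [28, -3]] = [[2, -6], [5, -3], [-5, -6]].

W = [[2, -6], [5, -3], [-5, -6]]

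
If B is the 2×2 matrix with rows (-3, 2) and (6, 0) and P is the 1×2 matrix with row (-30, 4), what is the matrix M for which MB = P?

M = [[2, -4]]

Right-multiplying both sides by B⁻¹ gives M = PB⁻¹.
B has determinant -12; B⁻¹ = [[0, 1/6], [1/2, 1/4]].
M = PB⁻¹ = [[-30, 4]] · [[0, 1/6], [1/2, 1/4]] = [[2, -4]].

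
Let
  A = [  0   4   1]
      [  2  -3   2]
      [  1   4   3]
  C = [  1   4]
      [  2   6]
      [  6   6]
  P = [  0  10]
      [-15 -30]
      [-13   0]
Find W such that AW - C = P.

AW = P + C = [[1, 14], [-13, -24], [-7, 6]].
A is on the left of W, so left-multiply by A⁻¹: W = A⁻¹(P + C).
det A = -5; the adjugate gives A⁻¹ = [[17/5, 8/5, -11/5], [4/5, 1/5, -2/5], [-11/5, -4/5, 8/5]].
W = A⁻¹(P + C) = [[-2, -4], [1, 4], [-3, -2]].

W = [[-2, -4], [1, 4], [-3, -2]]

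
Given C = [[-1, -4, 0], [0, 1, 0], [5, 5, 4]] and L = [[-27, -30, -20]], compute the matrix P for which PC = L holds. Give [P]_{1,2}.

3

Right-multiplying both sides by C⁻¹ gives P = LC⁻¹.
det C = -4, so C⁻¹ = [[-1, -4, 0], [0, 1, 0], [5/4, 15/4, 1/4]].
P = LC⁻¹ = [[-27, -30, -20]] · [[-1, -4, 0], [0, 1, 0], [5/4, 15/4, 1/4]] = [[2, 3, -5]].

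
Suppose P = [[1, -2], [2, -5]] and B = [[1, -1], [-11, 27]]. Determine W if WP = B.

Since P sits to the right of W, W = BP⁻¹.
det P = -1, so P⁻¹ = [[5, -2], [2, -1]].
W = BP⁻¹ = [[1, -1], [-11, 27]] · [[5, -2], [2, -1]] = [[3, -1], [-1, -5]].

W = [[3, -1], [-1, -5]]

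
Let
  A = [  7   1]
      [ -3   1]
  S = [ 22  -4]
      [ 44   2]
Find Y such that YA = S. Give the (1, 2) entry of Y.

Right-multiplying both sides by A⁻¹ gives Y = SA⁻¹.
det A = 10; the adjugate gives A⁻¹ = [[1/10, -1/10], [3/10, 7/10]].
Y = SA⁻¹ = [[22, -4], [44, 2]] · [[1/10, -1/10], [3/10, 7/10]] = [[1, -5], [5, -3]].

-5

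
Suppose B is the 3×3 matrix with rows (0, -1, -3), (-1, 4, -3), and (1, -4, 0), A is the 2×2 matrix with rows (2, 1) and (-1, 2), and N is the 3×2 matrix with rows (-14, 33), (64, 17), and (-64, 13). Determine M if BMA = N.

M = B⁻¹NA⁻¹ (apply B⁻¹ on the left and A⁻¹ on the right).
det B = 3, so B⁻¹ = [[-4, 4, 5], [-1, 1, 1], [0, -1/3, -1/3]].
det A = 5; the adjugate gives A⁻¹ = [[2/5, -1/5], [1/5, 2/5]].
B⁻¹N = [[-8, 1], [14, -3], [0, -10]].
M = (B⁻¹N)A⁻¹ = [[-3, 2], [5, -4], [-2, -4]].

M = [[-3, 2], [5, -4], [-2, -4]]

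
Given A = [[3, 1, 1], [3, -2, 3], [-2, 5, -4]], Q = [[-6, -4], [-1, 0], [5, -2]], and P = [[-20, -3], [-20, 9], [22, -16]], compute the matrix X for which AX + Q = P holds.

X = [[-3, -1], [-1, 0], [-4, 4]]

AX = P − Q = [[-14, 1], [-19, 9], [17, -14]].
A is on the left of X, so left-multiply by A⁻¹: X = A⁻¹(P − Q).
det A = -4, so A⁻¹ = [[7/4, -9/4, -5/4], [-3/2, 5/2, 3/2], [-11/4, 17/4, 9/4]].
X = A⁻¹(P − Q) = [[-3, -1], [-1, 0], [-4, 4]].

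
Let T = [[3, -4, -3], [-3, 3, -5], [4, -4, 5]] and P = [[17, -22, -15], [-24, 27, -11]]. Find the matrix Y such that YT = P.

T is on the right of Y, so right-multiply by T⁻¹: Y = PT⁻¹.
T has determinant 5; T⁻¹ = [[-1, 32/5, 29/5], [-1, 27/5, 24/5], [0, -4/5, -3/5]].
Y = PT⁻¹ = [[17, -22, -15], [-24, 27, -11]] · [[-1, 32/5, 29/5], [-1, 27/5, 24/5], [0, -4/5, -3/5]] = [[5, 2, 2], [-3, 1, -3]].

Y = [[5, 2, 2], [-3, 1, -3]]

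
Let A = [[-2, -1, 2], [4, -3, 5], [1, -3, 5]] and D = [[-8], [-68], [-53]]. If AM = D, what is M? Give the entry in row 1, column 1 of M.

Since A multiplies M on the left, M = A⁻¹D.
det A = -3, so A⁻¹ = [[0, 1/3, -1/3], [5, 4, -6], [3, 7/3, -10/3]].
M = A⁻¹D = [[0, 1/3, -1/3], [5, 4, -6], [3, 7/3, -10/3]] · [[-8], [-68], [-53]] = [[-5], [6], [-6]].

-5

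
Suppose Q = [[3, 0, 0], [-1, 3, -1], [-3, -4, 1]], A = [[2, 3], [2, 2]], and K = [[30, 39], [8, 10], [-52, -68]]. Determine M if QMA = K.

M = [[3, 2], [2, 0], [1, -4]]

M = Q⁻¹KA⁻¹ (apply Q⁻¹ on the left and A⁻¹ on the right).
det Q = -3; the adjugate gives Q⁻¹ = [[1/3, 0, 0], [-4/3, -1, -1], [-13/3, -4, -3]].
A has determinant -2; A⁻¹ = [[-1, 3/2], [1, -1]].
Q⁻¹K = [[10, 13], [4, 6], [-6, -5]].
M = (Q⁻¹K)A⁻¹ = [[3, 2], [2, 0], [1, -4]].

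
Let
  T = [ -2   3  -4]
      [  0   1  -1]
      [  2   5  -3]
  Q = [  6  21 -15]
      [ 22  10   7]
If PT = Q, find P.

Right-multiplying both sides by T⁻¹ gives P = QT⁻¹.
det T = -2, so T⁻¹ = [[-1, 11/2, -1/2], [1, -7, 1], [1, -8, 1]].
P = QT⁻¹ = [[6, 21, -15], [22, 10, 7]] · [[-1, 11/2, -1/2], [1, -7, 1], [1, -8, 1]] = [[0, 6, 3], [-5, -5, 6]].

P = [[0, 6, 3], [-5, -5, 6]]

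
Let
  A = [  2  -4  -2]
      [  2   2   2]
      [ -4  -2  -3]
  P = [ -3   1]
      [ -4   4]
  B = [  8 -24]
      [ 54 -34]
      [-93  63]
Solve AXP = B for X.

X = [[-1, -4], [-1, -1], [-3, 2]]

X = A⁻¹BP⁻¹ (apply A⁻¹ on the left and P⁻¹ on the right).
det A = -4; the adjugate gives A⁻¹ = [[1/2, 2, 1], [1/2, 7/2, 2], [-1, -5, -3]].
det P = -8; the adjugate gives P⁻¹ = [[-1/2, 1/8], [-1/2, 3/8]].
A⁻¹B = [[19, -17], [7, -5], [1, 5]].
X = (A⁻¹B)P⁻¹ = [[-1, -4], [-1, -1], [-3, 2]].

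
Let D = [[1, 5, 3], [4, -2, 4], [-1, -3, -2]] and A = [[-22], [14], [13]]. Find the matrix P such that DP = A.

P = [[0], [-5], [1]]

D is on the left of P, so left-multiply by D⁻¹: P = D⁻¹A.
det D = -6; the adjugate gives D⁻¹ = [[-8/3, -1/6, -13/3], [-2/3, -1/6, -4/3], [7/3, 1/3, 11/3]].
P = D⁻¹A = [[-8/3, -1/6, -13/3], [-2/3, -1/6, -4/3], [7/3, 1/3, 11/3]] · [[-22], [14], [13]] = [[0], [-5], [1]].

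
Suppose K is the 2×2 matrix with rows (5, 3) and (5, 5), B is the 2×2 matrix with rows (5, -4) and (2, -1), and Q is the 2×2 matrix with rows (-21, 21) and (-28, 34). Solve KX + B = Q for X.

KX = Q − B = [[-26, 25], [-30, 35]].
Since K multiplies X on the left, X = K⁻¹(Q − B).
det K = 10, so K⁻¹ = [[1/2, -3/10], [-1/2, 1/2]].
X = K⁻¹(Q − B) = [[-4, 2], [-2, 5]].

X = [[-4, 2], [-2, 5]]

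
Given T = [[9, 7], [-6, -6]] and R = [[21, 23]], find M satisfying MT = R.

Since T sits to the right of M, M = RT⁻¹.
det T = -12; the adjugate gives T⁻¹ = [[1/2, 7/12], [-1/2, -3/4]].
M = RT⁻¹ = [[21, 23]] · [[1/2, 7/12], [-1/2, -3/4]] = [[-1, -5]].

M = [[-1, -5]]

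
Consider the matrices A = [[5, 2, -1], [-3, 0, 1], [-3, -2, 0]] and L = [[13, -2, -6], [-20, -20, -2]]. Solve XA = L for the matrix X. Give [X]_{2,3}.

Right-multiplying both sides by A⁻¹ gives X = LA⁻¹.
det A = -2, so A⁻¹ = [[-1, -1, -1], [3/2, 3/2, 1], [-3, -2, -3]].
X = LA⁻¹ = [[13, -2, -6], [-20, -20, -2]] · [[-1, -1, -1], [3/2, 3/2, 1], [-3, -2, -3]] = [[2, -4, 3], [-4, -6, 6]].

6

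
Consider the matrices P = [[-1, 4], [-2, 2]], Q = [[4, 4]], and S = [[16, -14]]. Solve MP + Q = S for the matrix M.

M = [[-2, -5]]

MP = S − Q = [[12, -18]].
P is on the right of M, so right-multiply by P⁻¹: M = (S − Q)P⁻¹.
P has determinant 6; P⁻¹ = [[1/3, -2/3], [1/3, -1/6]].
M = (S − Q)P⁻¹ = [[-2, -5]].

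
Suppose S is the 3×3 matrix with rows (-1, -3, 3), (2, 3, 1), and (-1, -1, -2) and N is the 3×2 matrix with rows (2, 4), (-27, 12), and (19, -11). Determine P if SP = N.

P = [[-5, -4], [-4, 5], [-5, 5]]

Since S multiplies P on the left, P = S⁻¹N.
S has determinant -1; S⁻¹ = [[5, 9, 12], [-3, -5, -7], [-1, -2, -3]].
P = S⁻¹N = [[5, 9, 12], [-3, -5, -7], [-1, -2, -3]] · [[2, 4], [-27, 12], [19, -11]] = [[-5, -4], [-4, 5], [-5, 5]].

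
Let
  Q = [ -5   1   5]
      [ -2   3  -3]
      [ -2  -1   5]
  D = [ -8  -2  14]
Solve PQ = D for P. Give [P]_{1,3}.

-3

Since Q sits to the right of P, P = DQ⁻¹.
det Q = -4, so Q⁻¹ = [[-3, 5/2, 9/2], [-4, 15/4, 25/4], [-2, 7/4, 13/4]].
P = DQ⁻¹ = [[-8, -2, 14]] · [[-3, 5/2, 9/2], [-4, 15/4, 25/4], [-2, 7/4, 13/4]] = [[4, -3, -3]].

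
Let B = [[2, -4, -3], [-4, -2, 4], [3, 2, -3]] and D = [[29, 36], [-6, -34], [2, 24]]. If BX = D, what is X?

B is on the left of X, so left-multiply by B⁻¹: X = B⁻¹D.
B has determinant 2; B⁻¹ = [[-1, -9, -11], [0, 3/2, 2], [-1, -8, -10]].
X = B⁻¹D = [[-1, -9, -11], [0, 3/2, 2], [-1, -8, -10]] · [[29, 36], [-6, -34], [2, 24]] = [[3, 6], [-5, -3], [-1, -4]].

X = [[3, 6], [-5, -3], [-1, -4]]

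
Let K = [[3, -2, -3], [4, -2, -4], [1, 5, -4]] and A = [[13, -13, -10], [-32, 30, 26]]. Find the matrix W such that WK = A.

W = [[2, 2, -1], [-6, -4, 2]]

Since K sits to the right of W, W = AK⁻¹.
K has determinant -6; K⁻¹ = [[-14/3, 23/6, -1/3], [-2, 3/2, 0], [-11/3, 17/6, -1/3]].
W = AK⁻¹ = [[13, -13, -10], [-32, 30, 26]] · [[-14/3, 23/6, -1/3], [-2, 3/2, 0], [-11/3, 17/6, -1/3]] = [[2, 2, -1], [-6, -4, 2]].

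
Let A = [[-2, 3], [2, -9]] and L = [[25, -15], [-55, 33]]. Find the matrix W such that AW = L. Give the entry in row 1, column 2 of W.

3

Left-multiplying both sides by A⁻¹ gives W = A⁻¹L.
det A = 12; the adjugate gives A⁻¹ = [[-3/4, -1/4], [-1/6, -1/6]].
W = A⁻¹L = [[-3/4, -1/4], [-1/6, -1/6]] · [[25, -15], [-55, 33]] = [[-5, 3], [5, -3]].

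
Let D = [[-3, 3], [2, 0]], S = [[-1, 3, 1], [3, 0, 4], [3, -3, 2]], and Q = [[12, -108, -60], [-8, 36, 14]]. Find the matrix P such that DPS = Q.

Left-multiply by D⁻¹ and right-multiply by S⁻¹: P = D⁻¹QS⁻¹.
det D = -6, so D⁻¹ = [[0, 1/2], [1/3, 1/2]].
det S = -3, so S⁻¹ = [[-4, 3, -4], [-2, 5/3, -7/3], [3, -2, 3]].
D⁻¹Q = [[-4, 18, 7], [0, -18, -13]].
P = (D⁻¹Q)S⁻¹ = [[1, 4, -5], [-3, -4, 3]].

P = [[1, 4, -5], [-3, -4, 3]]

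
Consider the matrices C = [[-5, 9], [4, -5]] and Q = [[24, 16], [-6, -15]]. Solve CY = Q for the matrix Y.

C is on the left of Y, so left-multiply by C⁻¹: Y = C⁻¹Q.
det C = -11, so C⁻¹ = [[5/11, 9/11], [4/11, 5/11]].
Y = C⁻¹Q = [[5/11, 9/11], [4/11, 5/11]] · [[24, 16], [-6, -15]] = [[6, -5], [6, -1]].

Y = [[6, -5], [6, -1]]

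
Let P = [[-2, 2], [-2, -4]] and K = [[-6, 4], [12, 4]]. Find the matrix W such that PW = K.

W = [[0, -2], [-3, 0]]

Since P multiplies W on the left, W = P⁻¹K.
det P = 12; the adjugate gives P⁻¹ = [[-1/3, -1/6], [1/6, -1/6]].
W = P⁻¹K = [[-1/3, -1/6], [1/6, -1/6]] · [[-6, 4], [12, 4]] = [[0, -2], [-3, 0]].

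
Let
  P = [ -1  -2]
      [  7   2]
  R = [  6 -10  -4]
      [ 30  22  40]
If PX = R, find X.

Since P multiplies X on the left, X = P⁻¹R.
P has determinant 12; P⁻¹ = [[1/6, 1/6], [-7/12, -1/12]].
X = P⁻¹R = [[1/6, 1/6], [-7/12, -1/12]] · [[6, -10, -4], [30, 22, 40]] = [[6, 2, 6], [-6, 4, -1]].

X = [[6, 2, 6], [-6, 4, -1]]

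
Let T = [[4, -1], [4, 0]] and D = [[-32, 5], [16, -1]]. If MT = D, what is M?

M = [[-5, -3], [1, 3]]

Since T sits to the right of M, M = DT⁻¹.
T has determinant 4; T⁻¹ = [[0, 1/4], [-1, 1]].
M = DT⁻¹ = [[-32, 5], [16, -1]] · [[0, 1/4], [-1, 1]] = [[-5, -3], [1, 3]].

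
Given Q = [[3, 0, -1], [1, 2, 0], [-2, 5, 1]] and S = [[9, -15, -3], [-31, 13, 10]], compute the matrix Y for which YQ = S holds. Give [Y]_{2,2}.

-6

Since Q sits to the right of Y, Y = SQ⁻¹.
det Q = -3, so Q⁻¹ = [[-2/3, 5/3, -2/3], [1/3, -1/3, 1/3], [-3, 5, -2]].
Y = SQ⁻¹ = [[9, -15, -3], [-31, 13, 10]] · [[-2/3, 5/3, -2/3], [1/3, -1/3, 1/3], [-3, 5, -2]] = [[-2, 5, -5], [-5, -6, 5]].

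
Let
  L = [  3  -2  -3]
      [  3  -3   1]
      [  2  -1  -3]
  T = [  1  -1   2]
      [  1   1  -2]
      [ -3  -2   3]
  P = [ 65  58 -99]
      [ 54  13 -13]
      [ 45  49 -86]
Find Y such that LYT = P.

Y = [[4, 0, -1], [1, -2, 4], [5, -5, 2]]

Y = L⁻¹PT⁻¹ (apply L⁻¹ on the left and T⁻¹ on the right).
det L = -1; the adjugate gives L⁻¹ = [[-10, 3, 11], [-11, 3, 12], [-3, 1, 3]].
det T = -2; the adjugate gives T⁻¹ = [[1/2, 1/2, 0], [-3/2, -9/2, -2], [-1/2, -5/2, -1]].
L⁻¹P = [[7, -2, 5], [-13, -11, 18], [-6, -14, 26]].
Y = (L⁻¹P)T⁻¹ = [[4, 0, -1], [1, -2, 4], [5, -5, 2]].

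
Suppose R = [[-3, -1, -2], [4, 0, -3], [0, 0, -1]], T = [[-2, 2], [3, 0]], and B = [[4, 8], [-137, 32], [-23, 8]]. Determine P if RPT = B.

P = R⁻¹BT⁻¹ (apply R⁻¹ on the left and T⁻¹ on the right).
det R = -4, so R⁻¹ = [[0, 1/4, -3/4], [-1, -3/4, 17/4], [0, 0, -1]].
T has determinant -6; T⁻¹ = [[0, 1/3], [1/2, 1/3]].
R⁻¹B = [[-17, 2], [1, 2], [23, -8]].
P = (R⁻¹B)T⁻¹ = [[1, -5], [1, 1], [-4, 5]].

P = [[1, -5], [1, 1], [-4, 5]]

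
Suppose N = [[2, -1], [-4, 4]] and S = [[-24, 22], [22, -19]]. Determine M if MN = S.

M = [[-2, 5], [3, -4]]

Right-multiplying both sides by N⁻¹ gives M = SN⁻¹.
N has determinant 4; N⁻¹ = [[1, 1/4], [1, 1/2]].
M = SN⁻¹ = [[-24, 22], [22, -19]] · [[1, 1/4], [1, 1/2]] = [[-2, 5], [3, -4]].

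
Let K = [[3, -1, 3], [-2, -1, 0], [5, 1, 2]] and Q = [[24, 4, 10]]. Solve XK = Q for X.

X = [[2, -4, 2]]

Right-multiplying both sides by K⁻¹ gives X = QK⁻¹.
K has determinant -1; K⁻¹ = [[2, -5, -3], [-4, 9, 6], [-3, 8, 5]].
X = QK⁻¹ = [[24, 4, 10]] · [[2, -5, -3], [-4, 9, 6], [-3, 8, 5]] = [[2, -4, 2]].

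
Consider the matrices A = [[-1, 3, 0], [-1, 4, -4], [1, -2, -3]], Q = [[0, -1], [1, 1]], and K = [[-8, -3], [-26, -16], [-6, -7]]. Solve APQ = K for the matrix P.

P = [[2, 2], [-1, -2], [1, 4]]

P = A⁻¹KQ⁻¹ (apply A⁻¹ on the left and Q⁻¹ on the right).
det A = -1; the adjugate gives A⁻¹ = [[20, -9, 12], [7, -3, 4], [2, -1, 1]].
det Q = 1, so Q⁻¹ = [[1, 1], [-1, 0]].
A⁻¹K = [[2, 0], [-2, -1], [4, 3]].
P = (A⁻¹K)Q⁻¹ = [[2, 2], [-1, -2], [1, 4]].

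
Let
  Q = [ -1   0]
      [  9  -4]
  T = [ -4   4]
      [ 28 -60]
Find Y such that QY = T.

Q is on the left of Y, so left-multiply by Q⁻¹: Y = Q⁻¹T.
Q has determinant 4; Q⁻¹ = [[-1, 0], [-9/4, -1/4]].
Y = Q⁻¹T = [[-1, 0], [-9/4, -1/4]] · [[-4, 4], [28, -60]] = [[4, -4], [2, 6]].

Y = [[4, -4], [2, 6]]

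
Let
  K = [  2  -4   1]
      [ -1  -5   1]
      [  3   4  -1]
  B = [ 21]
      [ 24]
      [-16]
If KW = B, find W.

W = [[1], [-6], [-5]]

K is on the left of W, so left-multiply by K⁻¹: W = K⁻¹B.
det K = 5, so K⁻¹ = [[1/5, 0, 1/5], [2/5, -1, -3/5], [11/5, -4, -14/5]].
W = K⁻¹B = [[1/5, 0, 1/5], [2/5, -1, -3/5], [11/5, -4, -14/5]] · [[21], [24], [-16]] = [[1], [-6], [-5]].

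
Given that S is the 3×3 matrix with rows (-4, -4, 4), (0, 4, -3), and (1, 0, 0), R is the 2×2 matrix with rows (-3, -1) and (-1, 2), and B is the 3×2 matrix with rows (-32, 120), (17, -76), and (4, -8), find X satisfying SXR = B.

Left-multiply by S⁻¹ and right-multiply by R⁻¹: X = S⁻¹BR⁻¹.
det S = -4; the adjugate gives S⁻¹ = [[0, 0, 1], [3/4, 1, 3], [1, 1, 4]].
det R = -7, so R⁻¹ = [[-2/7, -1/7], [-1/7, 3/7]].
S⁻¹B = [[4, -8], [5, -10], [1, 12]].
X = (S⁻¹B)R⁻¹ = [[0, -4], [0, -5], [-2, 5]].

X = [[0, -4], [0, -5], [-2, 5]]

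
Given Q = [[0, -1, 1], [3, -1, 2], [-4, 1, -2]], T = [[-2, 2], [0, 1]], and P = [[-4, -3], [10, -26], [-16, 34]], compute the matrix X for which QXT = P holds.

Isolating X: multiply by Q⁻¹ from the left and T⁻¹ from the right, so X = Q⁻¹PT⁻¹.
det Q = 1, so Q⁻¹ = [[0, -1, -1], [-2, 4, 3], [-1, 4, 3]].
det T = -2, so T⁻¹ = [[-1/2, 1], [0, 1]].
Q⁻¹P = [[6, -8], [0, 4], [-4, 1]].
X = (Q⁻¹P)T⁻¹ = [[-3, -2], [0, 4], [2, -3]].

X = [[-3, -2], [0, 4], [2, -3]]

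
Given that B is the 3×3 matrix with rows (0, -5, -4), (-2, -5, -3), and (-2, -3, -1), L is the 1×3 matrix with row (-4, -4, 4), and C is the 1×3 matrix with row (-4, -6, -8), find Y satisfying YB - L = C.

YB = C + L = [[-8, -10, -4]].
Since B sits to the right of Y, Y = (C + L)B⁻¹.
det B = -4; the adjugate gives B⁻¹ = [[1, -7/4, 5/4], [-1, 2, -2], [1, -5/2, 5/2]].
Y = (C + L)B⁻¹ = [[-2, 4, 0]].

Y = [[-2, 4, 0]]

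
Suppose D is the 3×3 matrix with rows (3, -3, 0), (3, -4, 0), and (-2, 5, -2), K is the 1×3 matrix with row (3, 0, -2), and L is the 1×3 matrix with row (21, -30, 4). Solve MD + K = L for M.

MD = L − K = [[18, -30, 6]].
Right-multiplying both sides by D⁻¹ gives M = (L − K)D⁻¹.
det D = 6, so D⁻¹ = [[4/3, -1, 0], [1, -1, 0], [7/6, -3/2, -1/2]].
M = (L − K)D⁻¹ = [[1, 3, -3]].

M = [[1, 3, -3]]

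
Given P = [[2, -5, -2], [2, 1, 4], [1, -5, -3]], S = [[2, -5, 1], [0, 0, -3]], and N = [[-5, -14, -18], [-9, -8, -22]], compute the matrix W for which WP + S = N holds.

W = [[0, -4, 1], [-4, -3, 5]]

WP = N − S = [[-7, -9, -19], [-9, -8, -19]].
P is on the right of W, so right-multiply by P⁻¹: W = (N − S)P⁻¹.
det P = 6; the adjugate gives P⁻¹ = [[17/6, -5/6, -3], [5/3, -2/3, -2], [-11/6, 5/6, 2]].
W = (N − S)P⁻¹ = [[0, -4, 1], [-4, -3, 5]].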